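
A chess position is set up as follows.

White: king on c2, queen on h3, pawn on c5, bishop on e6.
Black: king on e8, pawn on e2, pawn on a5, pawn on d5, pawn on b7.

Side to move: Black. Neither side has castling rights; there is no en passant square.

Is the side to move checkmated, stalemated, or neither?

Black to move; black king on e8.
In check: no.
Legal moves for Black: Kf8, Kd8, Ke7, b6, d4, a4, e1=Q, e1=R, e1=B, e1=N+, b5.
Black has 11 legal moves and is not in check → neither.

neither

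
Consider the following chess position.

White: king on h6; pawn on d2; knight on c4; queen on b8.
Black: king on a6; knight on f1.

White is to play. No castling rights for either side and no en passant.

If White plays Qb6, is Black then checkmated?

yes

After Qb6: black king on a6; in check: yes, from the white queen on b6.
King squares — a5: attacked by Nc4; b5: attacked by Qb6; b6: attacked by Nc4; a7: attacked by Qb6; b7: attacked by Qb6.
Black has no legal moves → checkmate.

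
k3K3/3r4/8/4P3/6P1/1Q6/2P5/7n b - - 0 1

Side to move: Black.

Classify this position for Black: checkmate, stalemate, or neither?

neither

Black to move; black king on a8.
In check: no.
Legal moves for Black: Ka7, Rd8+, Rh7, Rg7, Rf7, Re7+, Rc7, Rb7, Ra7, Rd6, Rd5, Rd4, Rd3, Rd2, Rd1, Ng3, Nf2.
Black has 17 legal moves and is not in check → neither.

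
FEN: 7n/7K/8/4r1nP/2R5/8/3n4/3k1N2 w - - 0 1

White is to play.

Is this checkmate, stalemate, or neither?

White to move; white king on h7.
In check: yes, from the black knight on g5.
King squares — g6: attacked by Nh8; h6: available; g7: available; g8: available; h8: available.
Legal moves for White: Kxh8, Kg8, Kg7, Kh6.
White is in check but has 4 legal moves → neither.

neither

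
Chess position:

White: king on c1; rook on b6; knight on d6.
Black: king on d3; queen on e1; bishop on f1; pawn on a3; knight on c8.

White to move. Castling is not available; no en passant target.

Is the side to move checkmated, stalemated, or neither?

checkmate

White to move; white king on c1.
In check: yes, from the black queen on e1.
King squares — b1: attacked by Qe1; d1: attacked by Qe1; b2: attacked by Pa3; c2: attacked by Kd3; d2: attacked by Qe1.
Legal moves for White: none.
In check with no legal moves → checkmate.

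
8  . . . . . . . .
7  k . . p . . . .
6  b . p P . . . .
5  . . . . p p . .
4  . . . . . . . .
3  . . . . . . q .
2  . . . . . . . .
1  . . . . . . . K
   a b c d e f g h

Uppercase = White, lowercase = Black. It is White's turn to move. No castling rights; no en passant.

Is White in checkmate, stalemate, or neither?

stalemate

White to move; white king on h1.
In check: no.
King squares — g1: attacked by Qg3; g2: attacked by Qg3; h2: attacked by Qg3.
Legal moves for White: none.
Not in check and no legal moves → stalemate.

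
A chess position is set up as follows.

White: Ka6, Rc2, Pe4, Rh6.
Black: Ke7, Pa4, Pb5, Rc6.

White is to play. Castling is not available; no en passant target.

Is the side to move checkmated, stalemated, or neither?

neither

White to move; white king on a6.
In check: yes, from the black rook on c6.
Legal moves for White: Kb7, Ka7, Kxb5, Ka5, Rhxc6, Rcxc6.
White is in check but has 6 legal moves → neither.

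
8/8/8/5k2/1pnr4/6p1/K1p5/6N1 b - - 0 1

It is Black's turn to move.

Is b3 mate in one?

no

After b3: white king on a2; in check: yes, from the black pawn on b3.
White has 2 legal replies: Kxb3, Ka1.
In check but a legal move exists → not checkmate.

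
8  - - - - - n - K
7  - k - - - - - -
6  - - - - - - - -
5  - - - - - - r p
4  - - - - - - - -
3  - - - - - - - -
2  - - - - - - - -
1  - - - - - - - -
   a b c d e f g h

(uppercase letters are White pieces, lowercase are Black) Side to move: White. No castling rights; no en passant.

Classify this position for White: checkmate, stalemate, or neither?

White to move; white king on h8.
In check: no.
King squares — g7: attacked by Rg5; h7: attacked by Nf8; g8: attacked by Rg5.
Legal moves for White: none.
Not in check and no legal moves → stalemate.

stalemate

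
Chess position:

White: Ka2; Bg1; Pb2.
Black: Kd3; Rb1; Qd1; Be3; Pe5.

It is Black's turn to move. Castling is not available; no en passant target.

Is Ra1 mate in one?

yes

After Ra1: white king on a2; in check: yes, from the black rook on a1.
King squares — a1: attacked by Qd1; b1: attacked by Ra1; b2: own pawn; a3: attacked by Ra1; b3: attacked by Qd1.
White has no legal moves → checkmate.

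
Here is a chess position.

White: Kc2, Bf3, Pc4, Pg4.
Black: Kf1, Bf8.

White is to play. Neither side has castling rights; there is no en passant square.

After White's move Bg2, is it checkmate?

no

After Bg2: black king on f1; in check: yes, from the white bishop on g2.
Black has 5 legal replies: Kxg2, Kf2, Ke2, Kg1, Ke1.
In check but a legal move exists → not checkmate.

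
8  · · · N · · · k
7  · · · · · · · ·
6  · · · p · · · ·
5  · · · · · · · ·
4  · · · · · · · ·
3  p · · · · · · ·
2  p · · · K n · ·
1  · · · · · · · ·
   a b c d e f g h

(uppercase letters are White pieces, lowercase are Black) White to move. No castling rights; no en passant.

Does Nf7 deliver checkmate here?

no

After Nf7: black king on h8; in check: yes, from the white knight on f7.
Black has 3 legal replies: Kg8, Kh7, Kg7.
In check but a legal move exists → not checkmate.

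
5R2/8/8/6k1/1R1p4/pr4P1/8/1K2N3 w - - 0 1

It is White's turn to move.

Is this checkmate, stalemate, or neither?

neither

White to move; white king on b1.
In check: yes, from the black rook on b3.
King squares — a1: available; c1: available; a2: available; b2: attacked by Pa3; c2: available.
Legal moves for White: Kc2, Ka2, Kc1, Ka1, Rxb3.
White is in check but has 5 legal moves → neither.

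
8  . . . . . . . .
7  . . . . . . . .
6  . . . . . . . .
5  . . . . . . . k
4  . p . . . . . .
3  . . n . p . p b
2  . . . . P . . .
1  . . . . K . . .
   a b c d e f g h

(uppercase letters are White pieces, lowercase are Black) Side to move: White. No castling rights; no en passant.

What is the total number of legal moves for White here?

White to move; king on e1.
In check: no.
Legal moves: none.
Count: 0.

0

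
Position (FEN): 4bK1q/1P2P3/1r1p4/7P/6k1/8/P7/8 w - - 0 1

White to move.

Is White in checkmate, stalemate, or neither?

checkmate

White to move; white king on f8.
In check: yes, from the black queen on h8.
King squares — e7: own pawn; f7: attacked by Be8; g7: attacked by Qh8; e8: attacked by Qh8; g8: attacked by Qh8.
Legal moves for White: none.
In check with no legal moves → checkmate.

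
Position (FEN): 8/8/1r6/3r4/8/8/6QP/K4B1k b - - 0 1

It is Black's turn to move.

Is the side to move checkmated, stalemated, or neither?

checkmate

Black to move; black king on h1.
In check: yes, from the white queen on g2.
King squares — g1: attacked by Qg2; g2: attacked by Bf1; h2: attacked by Qg2.
Legal moves for Black: none.
In check with no legal moves → checkmate.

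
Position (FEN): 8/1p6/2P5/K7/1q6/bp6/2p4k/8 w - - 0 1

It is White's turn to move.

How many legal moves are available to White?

0

White to move; king on a5.
In check: yes, from the black queen on b4.
Legal moves: none.
Count: 0.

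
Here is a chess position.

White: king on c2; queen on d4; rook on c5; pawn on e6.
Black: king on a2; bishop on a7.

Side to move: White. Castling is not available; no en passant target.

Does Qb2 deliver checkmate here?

After Qb2: black king on a2; in check: yes, from the white queen on b2.
King squares — a1: attacked by Qb2; b1: attacked by Qb2; b2: attacked by Kc2; a3: attacked by Qb2; b3: attacked by Qb2.
Black has no legal moves → checkmate.

yes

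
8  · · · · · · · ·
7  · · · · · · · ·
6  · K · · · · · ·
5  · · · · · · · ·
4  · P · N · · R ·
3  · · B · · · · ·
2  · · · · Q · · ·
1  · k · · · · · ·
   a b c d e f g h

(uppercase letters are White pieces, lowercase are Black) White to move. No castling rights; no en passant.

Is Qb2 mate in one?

After Qb2: black king on b1; in check: yes, from the white queen on b2.
King squares — a1: attacked by Qb2; c1: attacked by Qb2; a2: attacked by Qb2; b2: attacked by Bc3; c2: attacked by Qb2.
Black has no legal moves → checkmate.

yes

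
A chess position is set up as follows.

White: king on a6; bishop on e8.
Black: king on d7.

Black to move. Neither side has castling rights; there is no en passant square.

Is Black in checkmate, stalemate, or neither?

neither

Black to move; black king on d7.
In check: yes, from the white bishop on e8.
Legal moves for Black: Kxe8, Kd8, Kc8, Ke7, Kc7, Ke6, Kd6.
Black is in check but has 7 legal moves → neither.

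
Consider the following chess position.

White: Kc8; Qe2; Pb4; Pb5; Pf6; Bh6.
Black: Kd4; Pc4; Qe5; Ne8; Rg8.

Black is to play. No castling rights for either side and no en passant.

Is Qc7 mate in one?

After Qc7: white king on c8; in check: yes, from the black queen on c7.
King squares — b7: attacked by Qc7; c7: attacked by Ne8; d7: attacked by Qc7; b8: attacked by Qc7; d8: attacked by Qc7.
White has no legal moves → checkmate.

yes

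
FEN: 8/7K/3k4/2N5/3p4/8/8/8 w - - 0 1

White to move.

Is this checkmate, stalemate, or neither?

neither

White to move; white king on h7.
In check: no.
Legal moves for White: Kh8, Kg8, Kg7, Kh6, Kg6, Nd7, Nb7+, Ne6, Na6, Ne4+, Na4, Nd3, Nb3.
White has 13 legal moves and is not in check → neither.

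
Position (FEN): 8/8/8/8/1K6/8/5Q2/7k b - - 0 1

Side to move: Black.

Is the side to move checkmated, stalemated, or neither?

Black to move; black king on h1.
In check: no.
King squares — g1: attacked by Qf2; g2: attacked by Qf2; h2: attacked by Qf2.
Legal moves for Black: none.
Not in check and no legal moves → stalemate.

stalemate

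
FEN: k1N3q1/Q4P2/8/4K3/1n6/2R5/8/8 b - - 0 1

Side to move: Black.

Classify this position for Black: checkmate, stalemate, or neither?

Black to move; black king on a8.
In check: yes, from the white queen on a7.
King squares — a7: attacked by Nc8; b7: attacked by Qa7; b8: attacked by Qa7.
Legal moves for Black: none.
In check with no legal moves → checkmate.

checkmate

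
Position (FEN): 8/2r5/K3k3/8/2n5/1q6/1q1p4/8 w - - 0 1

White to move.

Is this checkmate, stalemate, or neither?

stalemate

White to move; white king on a6.
In check: no.
King squares — a5: attacked by Nc4; b5: attacked by Qb3; b6: attacked by Qb3; a7: attacked by Rc7; b7: attacked by Qb3.
Legal moves for White: none.
Not in check and no legal moves → stalemate.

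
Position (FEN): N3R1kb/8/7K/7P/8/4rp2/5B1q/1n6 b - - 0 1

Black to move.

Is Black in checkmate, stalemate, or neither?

Black to move; black king on g8.
In check: yes, from the white rook on e8.
Legal moves for Black: Kf7, Rxe8.
Black is in check but has 2 legal moves → neither.

neither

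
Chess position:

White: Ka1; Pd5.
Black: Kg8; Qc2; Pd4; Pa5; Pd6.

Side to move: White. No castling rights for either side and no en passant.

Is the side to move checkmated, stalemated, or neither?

stalemate

White to move; white king on a1.
In check: no.
King squares — b1: attacked by Qc2; a2: attacked by Qc2; b2: attacked by Qc2.
Legal moves for White: none.
Not in check and no legal moves → stalemate.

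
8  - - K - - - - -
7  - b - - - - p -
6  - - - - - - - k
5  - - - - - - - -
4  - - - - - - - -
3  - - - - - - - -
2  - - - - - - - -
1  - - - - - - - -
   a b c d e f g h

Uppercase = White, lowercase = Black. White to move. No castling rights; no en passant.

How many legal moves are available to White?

5

White to move; king on c8.
In check: yes, from the black bishop on b7.
Legal moves: Kd8, Kb8, Kd7, Kc7, Kxb7.
Count: 5.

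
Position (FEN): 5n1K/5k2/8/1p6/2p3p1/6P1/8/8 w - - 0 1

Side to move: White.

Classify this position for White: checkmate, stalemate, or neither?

stalemate

White to move; white king on h8.
In check: no.
King squares — g7: attacked by Kf7; h7: attacked by Nf8; g8: attacked by Kf7.
Legal moves for White: none.
Not in check and no legal moves → stalemate.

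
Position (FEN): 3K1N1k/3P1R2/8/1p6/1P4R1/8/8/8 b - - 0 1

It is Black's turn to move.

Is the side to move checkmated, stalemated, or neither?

stalemate

Black to move; black king on h8.
In check: no.
King squares — g7: attacked by Rg4; h7: attacked by Rf7; g8: attacked by Rg4.
Legal moves for Black: none.
Not in check and no legal moves → stalemate.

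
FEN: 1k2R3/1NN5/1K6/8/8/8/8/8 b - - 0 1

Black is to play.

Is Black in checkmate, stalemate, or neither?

Black to move; black king on b8.
In check: yes, from the white rook on e8.
King squares — a7: attacked by Kb6; b7: attacked by Kb6; c7: attacked by Kb6; a8: attacked by Nc7; c8: attacked by Re8.
Legal moves for Black: none.
In check with no legal moves → checkmate.

checkmate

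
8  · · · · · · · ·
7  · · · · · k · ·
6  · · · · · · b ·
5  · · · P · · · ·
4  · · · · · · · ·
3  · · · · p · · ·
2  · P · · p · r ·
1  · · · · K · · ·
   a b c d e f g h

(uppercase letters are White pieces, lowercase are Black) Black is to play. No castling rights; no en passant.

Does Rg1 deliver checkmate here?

no

After Rg1: white king on e1; in check: yes, from the black rook on g1.
White has 1 legal reply: Kxe2.
In check but a legal move exists → not checkmate.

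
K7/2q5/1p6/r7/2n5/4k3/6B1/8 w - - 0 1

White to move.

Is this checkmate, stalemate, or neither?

White to move; white king on a8.
In check: yes, from the black rook on a5.
King squares — a7: attacked by Ra5; b7: attacked by Qc7; b8: attacked by Qc7.
Legal moves for White: none.
In check with no legal moves → checkmate.

checkmate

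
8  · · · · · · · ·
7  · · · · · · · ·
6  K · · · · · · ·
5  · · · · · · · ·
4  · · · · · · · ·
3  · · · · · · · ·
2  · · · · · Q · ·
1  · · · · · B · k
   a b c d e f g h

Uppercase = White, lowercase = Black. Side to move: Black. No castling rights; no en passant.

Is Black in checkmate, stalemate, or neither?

Black to move; black king on h1.
In check: no.
King squares — g1: attacked by Qf2; g2: attacked by Bf1; h2: attacked by Qf2.
Legal moves for Black: none.
Not in check and no legal moves → stalemate.

stalemate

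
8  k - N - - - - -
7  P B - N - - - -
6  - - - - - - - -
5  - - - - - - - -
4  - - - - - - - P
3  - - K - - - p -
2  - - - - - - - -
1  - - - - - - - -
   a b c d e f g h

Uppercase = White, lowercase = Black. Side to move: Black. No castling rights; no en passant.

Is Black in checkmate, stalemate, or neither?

Black to move; black king on a8.
In check: yes, from the white bishop on b7.
King squares — a7: attacked by Nc8; b7: available; b8: attacked by Pa7.
Legal moves for Black: Kxb7.
Black is in check but has 1 legal move → neither.

neither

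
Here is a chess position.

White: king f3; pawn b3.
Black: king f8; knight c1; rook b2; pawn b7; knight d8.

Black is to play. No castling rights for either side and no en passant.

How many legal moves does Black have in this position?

Black to move; king on f8.
In check: no.
Legal moves: Kg8, Ke8, Kg7, Kf7, Ke7, Nf7, Ne6, Nc6, Rxb3+, Rh2, Rg2, Rf2+, Re2, Rd2, Rc2, Ra2, Rb1, Nd3, Nxb3, Ne2, Na2, b6, b5.
Count: 23.

23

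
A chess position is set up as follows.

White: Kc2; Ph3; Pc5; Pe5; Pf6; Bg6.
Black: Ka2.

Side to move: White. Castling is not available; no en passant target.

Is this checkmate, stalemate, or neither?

White to move; white king on c2.
In check: no.
Legal moves for White: Be8, Bh7, Bf7+, Bh5, Bf5, Be4, Bd3, Kd3, Kc3, Kd2, Kd1, Kc1, f7, e6, c6, h4.
White has 16 legal moves and is not in check → neither.

neither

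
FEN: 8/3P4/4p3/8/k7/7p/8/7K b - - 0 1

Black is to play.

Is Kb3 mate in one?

After Kb3: white king on h1; in check: no.
White is not in check, so this cannot be checkmate.

no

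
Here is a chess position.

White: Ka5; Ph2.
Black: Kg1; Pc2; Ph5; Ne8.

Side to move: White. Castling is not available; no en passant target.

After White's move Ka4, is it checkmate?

After Ka4: black king on g1; in check: no.
Black is not in check, so this cannot be checkmate.

no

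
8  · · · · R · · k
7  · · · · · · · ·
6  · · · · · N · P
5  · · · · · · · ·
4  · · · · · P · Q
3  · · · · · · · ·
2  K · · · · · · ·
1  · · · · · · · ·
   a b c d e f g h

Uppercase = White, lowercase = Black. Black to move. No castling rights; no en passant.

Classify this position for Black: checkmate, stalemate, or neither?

checkmate

Black to move; black king on h8.
In check: yes, from the white rook on e8.
King squares — g7: attacked by Ph6; h7: attacked by Nf6; g8: attacked by Nf6.
Legal moves for Black: none.
In check with no legal moves → checkmate.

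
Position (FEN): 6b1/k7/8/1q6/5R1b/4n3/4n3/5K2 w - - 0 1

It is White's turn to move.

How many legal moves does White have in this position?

0

White to move; king on f1.
In check: yes, from the black knight on e3.
Legal moves: none.
Count: 0.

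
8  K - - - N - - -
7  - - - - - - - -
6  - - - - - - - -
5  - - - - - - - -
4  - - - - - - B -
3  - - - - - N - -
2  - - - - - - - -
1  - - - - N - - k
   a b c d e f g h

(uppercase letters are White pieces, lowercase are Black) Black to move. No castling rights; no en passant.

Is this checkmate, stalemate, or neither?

Black to move; black king on h1.
In check: no.
King squares — g1: attacked by Nf3; g2: attacked by Ne1; h2: attacked by Nf3.
Legal moves for Black: none.
Not in check and no legal moves → stalemate.

stalemate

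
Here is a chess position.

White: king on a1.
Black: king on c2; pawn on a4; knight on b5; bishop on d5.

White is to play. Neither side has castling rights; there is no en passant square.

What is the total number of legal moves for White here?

0

White to move; king on a1.
In check: no.
Legal moves: none.
Count: 0.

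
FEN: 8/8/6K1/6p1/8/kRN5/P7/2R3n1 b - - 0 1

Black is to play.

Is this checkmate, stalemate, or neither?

Black to move; black king on a3.
In check: yes, from the white rook on b3.
King squares — a2: attacked by Nc3; b2: attacked by Rb3; b3: attacked by Pa2; a4: attacked by Nc3; b4: attacked by Rb3.
Legal moves for Black: none.
In check with no legal moves → checkmate.

checkmate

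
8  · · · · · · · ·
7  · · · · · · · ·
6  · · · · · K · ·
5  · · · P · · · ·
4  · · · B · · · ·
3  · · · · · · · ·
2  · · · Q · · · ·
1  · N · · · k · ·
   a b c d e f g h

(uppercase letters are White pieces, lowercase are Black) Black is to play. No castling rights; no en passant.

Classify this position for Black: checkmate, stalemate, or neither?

stalemate

Black to move; black king on f1.
In check: no.
King squares — e1: attacked by Qd2; g1: attacked by Bd4; e2: attacked by Qd2; f2: attacked by Qd2; g2: attacked by Qd2.
Legal moves for Black: none.
Not in check and no legal moves → stalemate.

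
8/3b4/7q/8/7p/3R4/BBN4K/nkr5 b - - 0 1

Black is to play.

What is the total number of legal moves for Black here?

Black to move; king on b1.
In check: yes, from the white bishop on a2.
Legal moves: Kxc2, Kxb2, Kxa2.
Count: 3.

3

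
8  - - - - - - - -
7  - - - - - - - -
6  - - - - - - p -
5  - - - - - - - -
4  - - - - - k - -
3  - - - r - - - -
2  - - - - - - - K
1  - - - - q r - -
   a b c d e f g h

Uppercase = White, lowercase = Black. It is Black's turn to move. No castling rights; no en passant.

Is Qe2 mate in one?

After Qe2: white king on h2; in check: yes, from the black queen on e2.
King squares — g1: attacked by Rf1; h1: attacked by Rf1; g2: attacked by Qe2; g3: attacked by Rd3; h3: attacked by Rd3.
White has no legal moves → checkmate.

yes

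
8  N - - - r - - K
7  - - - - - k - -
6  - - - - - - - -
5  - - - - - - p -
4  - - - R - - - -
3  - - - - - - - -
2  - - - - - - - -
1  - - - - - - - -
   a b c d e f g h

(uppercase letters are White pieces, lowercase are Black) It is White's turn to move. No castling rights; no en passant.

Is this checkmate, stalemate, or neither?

neither

White to move; white king on h8.
In check: yes, from the black rook on e8.
King squares — g7: attacked by Kf7; h7: available; g8: attacked by Kf7.
Legal moves for White: Kh7.
White is in check but has 1 legal move → neither.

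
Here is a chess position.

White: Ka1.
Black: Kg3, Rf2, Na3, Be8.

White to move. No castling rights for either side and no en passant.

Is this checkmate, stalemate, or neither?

White to move; white king on a1.
In check: no.
King squares — b1: attacked by Na3; a2: attacked by Rf2; b2: attacked by Rf2.
Legal moves for White: none.
Not in check and no legal moves → stalemate.

stalemate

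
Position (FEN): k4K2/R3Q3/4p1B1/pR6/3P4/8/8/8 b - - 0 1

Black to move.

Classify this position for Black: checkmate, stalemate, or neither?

Black to move; black king on a8.
In check: yes, from the white rook on a7.
King squares — a7: attacked by Qe7; b7: attacked by Rb5; b8: attacked by Rb5.
Legal moves for Black: none.
In check with no legal moves → checkmate.

checkmate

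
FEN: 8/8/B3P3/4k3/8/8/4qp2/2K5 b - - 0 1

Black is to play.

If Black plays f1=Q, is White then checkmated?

yes

After f1=Q: white king on c1; in check: yes, from the black queen on f1.
King squares — b1: attacked by Qf1; d1: attacked by Qf1; b2: attacked by Qe2; c2: attacked by Qe2; d2: attacked by Qe2.
White has no legal moves → checkmate.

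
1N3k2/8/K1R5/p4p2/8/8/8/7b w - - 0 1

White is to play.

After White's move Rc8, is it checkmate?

no

After Rc8: black king on f8; in check: yes, from the white rook on c8.
Black has 3 legal replies: Kg7, Kf7, Ke7.
In check but a legal move exists → not checkmate.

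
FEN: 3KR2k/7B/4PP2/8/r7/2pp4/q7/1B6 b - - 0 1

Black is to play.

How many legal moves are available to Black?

1

Black to move; king on h8.
In check: yes, from the white rook on e8.
Legal moves: Kxh7.
Count: 1.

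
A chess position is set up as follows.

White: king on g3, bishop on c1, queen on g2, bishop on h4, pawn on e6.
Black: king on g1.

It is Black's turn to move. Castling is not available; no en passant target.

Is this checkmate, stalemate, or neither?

Black to move; black king on g1.
In check: yes, from the white queen on g2.
King squares — f1: attacked by Qg2; h1: attacked by Qg2; f2: attacked by Qg2; g2: attacked by Kg3; h2: attacked by Qg2.
Legal moves for Black: none.
In check with no legal moves → checkmate.

checkmate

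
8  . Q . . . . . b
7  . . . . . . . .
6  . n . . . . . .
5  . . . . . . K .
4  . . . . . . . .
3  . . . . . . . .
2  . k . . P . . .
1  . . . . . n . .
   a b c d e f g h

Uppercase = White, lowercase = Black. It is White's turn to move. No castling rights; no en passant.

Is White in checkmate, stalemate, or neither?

neither

White to move; white king on g5.
In check: no.
Legal moves for White include: Qxh8+, Qg8, Qf8, Qe8, Qd8, Qc8, Qa8, Qc7, Qb7, Qa7, Qd6, Qxb6+, Qe5+, Qf4, Qg3, Qh2, Kh6, Kg6, ... (list truncated; more exist).
White has legal moves and is not in check → neither.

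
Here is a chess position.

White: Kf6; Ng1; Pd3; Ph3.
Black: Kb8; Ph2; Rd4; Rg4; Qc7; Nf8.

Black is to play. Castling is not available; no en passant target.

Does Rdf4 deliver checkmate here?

yes

After Rdf4: white king on f6; in check: yes, from the black rook on f4.
King squares — e5: attacked by Qc7; f5: attacked by Rf4; g5: attacked by Rg4; e6: attacked by Nf8; g6: attacked by Rg4; e7: attacked by Qc7; f7: attacked by Rf4; g7: attacked by Rg4.
White has no legal moves → checkmate.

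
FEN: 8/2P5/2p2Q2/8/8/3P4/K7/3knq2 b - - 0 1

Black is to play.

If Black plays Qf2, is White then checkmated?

After Qf2: white king on a2; in check: yes, from the black queen on f2.
White has 6 legal replies: Kb3, Ka3, Kb1, Ka1, Qxf2, Qb2.
In check but a legal move exists → not checkmate.

no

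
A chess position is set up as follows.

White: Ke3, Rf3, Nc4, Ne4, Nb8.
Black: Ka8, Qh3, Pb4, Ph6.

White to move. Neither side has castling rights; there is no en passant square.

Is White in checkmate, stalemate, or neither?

neither

White to move; white king on e3.
In check: no.
Legal moves for White include: Nd7, Nc6, Na6, Nf6, Ned6, Ng5, Nc5, Ng3, Nc3, Nf2, Ned2, Ncd6, Nb6+, Ne5, Na5, Na3, Ncd2, Nb2, ... (list truncated; more exist).
White has legal moves and is not in check → neither.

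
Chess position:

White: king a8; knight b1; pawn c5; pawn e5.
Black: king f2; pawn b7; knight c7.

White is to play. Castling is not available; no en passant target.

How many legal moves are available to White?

3

White to move; king on a8.
In check: yes, from the black knight on c7.
Legal moves: Kb8, Kxb7, Ka7.
Count: 3.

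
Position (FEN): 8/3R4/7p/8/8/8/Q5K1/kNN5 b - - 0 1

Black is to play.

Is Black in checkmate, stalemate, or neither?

Black to move; black king on a1.
In check: yes, from the white queen on a2.
King squares — b1: attacked by Qa2; a2: attacked by Nc1; b2: attacked by Qa2.
Legal moves for Black: none.
In check with no legal moves → checkmate.

checkmate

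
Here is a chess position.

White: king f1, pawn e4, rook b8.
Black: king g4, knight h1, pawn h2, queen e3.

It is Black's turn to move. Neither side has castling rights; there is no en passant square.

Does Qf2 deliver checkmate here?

After Qf2: white king on f1; in check: yes, from the black queen on f2.
King squares — e1: attacked by Qf2; g1: attacked by Qf2; e2: attacked by Qf2; f2: attacked by Nh1; g2: attacked by Qf2.
White has no legal moves → checkmate.

yes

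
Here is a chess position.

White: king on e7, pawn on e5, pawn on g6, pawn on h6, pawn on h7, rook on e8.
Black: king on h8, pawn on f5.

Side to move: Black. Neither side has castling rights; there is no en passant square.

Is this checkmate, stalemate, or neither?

Black to move; black king on h8.
In check: yes, from the white rook on e8.
King squares — g7: attacked by Ph6; h7: attacked by Pg6; g8: attacked by Ph7.
Legal moves for Black: none.
In check with no legal moves → checkmate.

checkmate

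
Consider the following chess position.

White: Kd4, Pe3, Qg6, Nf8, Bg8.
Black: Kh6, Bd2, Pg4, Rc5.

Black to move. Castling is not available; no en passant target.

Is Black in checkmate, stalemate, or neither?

checkmate

Black to move; black king on h6.
In check: yes, from the white queen on g6.
King squares — g5: attacked by Qg6; h5: attacked by Qg6; g6: attacked by Nf8; g7: attacked by Qg6; h7: attacked by Qg6.
Legal moves for Black: none.
In check with no legal moves → checkmate.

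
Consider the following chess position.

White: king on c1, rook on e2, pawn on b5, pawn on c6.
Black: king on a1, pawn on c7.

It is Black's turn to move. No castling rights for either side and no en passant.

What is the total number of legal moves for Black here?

0

Black to move; king on a1.
In check: no.
Legal moves: none.
Count: 0.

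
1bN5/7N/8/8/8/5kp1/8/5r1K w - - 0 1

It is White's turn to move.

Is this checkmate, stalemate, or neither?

checkmate

White to move; white king on h1.
In check: yes, from the black rook on f1.
King squares — g1: attacked by Rf1; g2: attacked by Kf3; h2: attacked by Pg3.
Legal moves for White: none.
In check with no legal moves → checkmate.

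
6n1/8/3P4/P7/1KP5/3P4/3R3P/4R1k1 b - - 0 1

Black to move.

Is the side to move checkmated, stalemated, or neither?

checkmate

Black to move; black king on g1.
In check: yes, from the white rook on e1.
King squares — f1: attacked by Re1; h1: attacked by Re1; f2: attacked by Rd2; g2: attacked by Rd2; h2: attacked by Rd2.
Legal moves for Black: none.
In check with no legal moves → checkmate.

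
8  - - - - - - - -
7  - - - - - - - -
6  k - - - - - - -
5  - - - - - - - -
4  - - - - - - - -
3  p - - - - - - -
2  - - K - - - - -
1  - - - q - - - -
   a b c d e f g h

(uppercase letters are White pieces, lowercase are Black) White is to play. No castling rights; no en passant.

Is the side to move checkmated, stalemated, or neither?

neither

White to move; white king on c2.
In check: yes, from the black queen on d1.
King squares — b1: attacked by Qd1; c1: attacked by Qd1; d1: available; b2: attacked by Pa3; d2: attacked by Qd1; b3: attacked by Qd1; c3: available; d3: attacked by Qd1.
Legal moves for White: Kc3, Kxd1.
White is in check but has 2 legal moves → neither.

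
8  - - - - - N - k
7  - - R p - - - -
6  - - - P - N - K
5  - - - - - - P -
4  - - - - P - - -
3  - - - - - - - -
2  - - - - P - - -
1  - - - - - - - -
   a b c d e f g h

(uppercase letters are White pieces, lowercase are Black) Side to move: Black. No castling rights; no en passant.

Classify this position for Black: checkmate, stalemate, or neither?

Black to move; black king on h8.
In check: no.
King squares — g7: attacked by Kh6; h7: attacked by Nf6; g8: attacked by Nf6.
Legal moves for Black: none.
Not in check and no legal moves → stalemate.

stalemate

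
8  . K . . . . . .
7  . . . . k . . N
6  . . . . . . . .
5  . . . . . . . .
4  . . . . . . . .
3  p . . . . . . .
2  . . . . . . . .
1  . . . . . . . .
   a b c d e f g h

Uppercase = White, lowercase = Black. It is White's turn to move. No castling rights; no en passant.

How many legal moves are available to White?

White to move; king on b8.
In check: no.
Legal moves: Kc8, Ka8, Kc7, Kb7, Ka7, Nf8, Nf6, Ng5.
Count: 8.

8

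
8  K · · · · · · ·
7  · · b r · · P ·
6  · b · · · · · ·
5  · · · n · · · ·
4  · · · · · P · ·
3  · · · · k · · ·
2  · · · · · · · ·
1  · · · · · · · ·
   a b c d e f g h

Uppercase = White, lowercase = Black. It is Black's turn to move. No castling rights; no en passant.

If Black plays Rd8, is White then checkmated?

After Rd8: white king on a8; in check: yes, from the black rook on d8.
White has 1 legal reply: Kb7.
In check but a legal move exists → not checkmate.

no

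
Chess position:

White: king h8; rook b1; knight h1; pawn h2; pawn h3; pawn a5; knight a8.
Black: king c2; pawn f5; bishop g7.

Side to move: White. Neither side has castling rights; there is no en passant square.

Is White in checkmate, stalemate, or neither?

neither

White to move; white king on h8.
In check: yes, from the black bishop on g7.
King squares — g7: available; h7: available; g8: available.
Legal moves for White: Kg8, Kh7, Kxg7.
White is in check but has 3 legal moves → neither.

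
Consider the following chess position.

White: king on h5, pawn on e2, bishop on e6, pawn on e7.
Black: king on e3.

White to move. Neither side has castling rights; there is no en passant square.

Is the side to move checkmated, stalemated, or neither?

neither

White to move; white king on h5.
In check: no.
Legal moves for White include: Bg8, Bc8, Bf7, Bd7, Bf5, Bd5, Bg4, Bc4, Bh3, Bb3, Ba2, Kh6, Kg6, Kg5, Kh4, Kg4, e8=Q, e8=R, ... (list truncated; more exist).
White has legal moves and is not in check → neither.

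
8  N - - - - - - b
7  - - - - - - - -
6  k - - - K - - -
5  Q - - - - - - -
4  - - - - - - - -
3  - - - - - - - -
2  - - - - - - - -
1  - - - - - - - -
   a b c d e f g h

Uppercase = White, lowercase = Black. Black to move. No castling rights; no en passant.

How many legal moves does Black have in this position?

Black to move; king on a6.
In check: yes, from the white queen on a5.
Legal moves: Kb7, Kxa5.
Count: 2.

2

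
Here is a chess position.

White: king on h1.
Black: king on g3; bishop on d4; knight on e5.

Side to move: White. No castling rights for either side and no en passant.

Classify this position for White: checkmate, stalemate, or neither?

White to move; white king on h1.
In check: no.
King squares — g1: attacked by Bd4; g2: attacked by Kg3; h2: attacked by Kg3.
Legal moves for White: none.
Not in check and no legal moves → stalemate.

stalemate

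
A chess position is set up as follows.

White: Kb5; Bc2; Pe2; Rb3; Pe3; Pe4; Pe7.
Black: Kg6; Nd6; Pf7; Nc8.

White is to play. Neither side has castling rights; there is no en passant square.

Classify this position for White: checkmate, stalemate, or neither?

White to move; white king on b5.
In check: yes, from the black knight on d6.
King squares — a4: available; b4: available; c4: attacked by Nd6; a5: available; c5: available; a6: available; b6: attacked by Nc8; c6: available.
Legal moves for White: Kc6, Ka6, Kc5, Ka5, Kb4, Ka4.
White is in check but has 6 legal moves → neither.

neither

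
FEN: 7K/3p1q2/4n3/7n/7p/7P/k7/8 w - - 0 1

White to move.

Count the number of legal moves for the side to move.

White to move; king on h8.
In check: no.
Legal moves: none.
Count: 0.

0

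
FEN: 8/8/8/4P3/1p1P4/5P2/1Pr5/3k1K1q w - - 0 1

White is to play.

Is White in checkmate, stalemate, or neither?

checkmate

White to move; white king on f1.
In check: yes, from the black queen on h1.
King squares — e1: attacked by Kd1; g1: attacked by Qh1; e2: attacked by Kd1; f2: attacked by Rc2; g2: attacked by Qh1.
Legal moves for White: none.
In check with no legal moves → checkmate.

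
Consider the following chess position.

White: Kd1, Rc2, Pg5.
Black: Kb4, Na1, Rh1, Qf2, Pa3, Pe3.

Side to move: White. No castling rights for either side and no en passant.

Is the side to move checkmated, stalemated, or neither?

checkmate

White to move; white king on d1.
In check: yes, from the black rook on h1.
King squares — c1: attacked by Rh1; e1: attacked by Rh1; c2: own rook; d2: attacked by Qf2; e2: attacked by Qf2.
Legal moves for White: none.
In check with no legal moves → checkmate.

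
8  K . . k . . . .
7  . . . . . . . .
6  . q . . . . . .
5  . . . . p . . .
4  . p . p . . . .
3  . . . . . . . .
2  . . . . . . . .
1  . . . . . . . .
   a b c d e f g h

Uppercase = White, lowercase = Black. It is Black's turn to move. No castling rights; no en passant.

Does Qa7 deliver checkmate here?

no

After Qa7: white king on a8; in check: yes, from the black queen on a7.
White has 1 legal reply: Kxa7.
In check but a legal move exists → not checkmate.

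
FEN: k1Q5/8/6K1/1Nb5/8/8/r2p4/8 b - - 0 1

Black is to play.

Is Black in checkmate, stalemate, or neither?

checkmate

Black to move; black king on a8.
In check: yes, from the white queen on c8.
King squares — a7: attacked by Nb5; b7: attacked by Qc8; b8: attacked by Qc8.
Legal moves for Black: none.
In check with no legal moves → checkmate.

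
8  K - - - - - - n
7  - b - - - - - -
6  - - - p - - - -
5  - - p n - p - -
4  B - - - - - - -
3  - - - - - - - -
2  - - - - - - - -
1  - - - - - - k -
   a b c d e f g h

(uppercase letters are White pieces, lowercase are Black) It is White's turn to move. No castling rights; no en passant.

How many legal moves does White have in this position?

White to move; king on a8.
In check: yes, from the black bishop on b7.
Legal moves: Kb8, Kxb7, Ka7.
Count: 3.

3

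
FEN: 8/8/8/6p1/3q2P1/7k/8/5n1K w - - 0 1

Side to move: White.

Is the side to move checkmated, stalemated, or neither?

White to move; white king on h1.
In check: no.
King squares — g1: attacked by Qd4; g2: attacked by Kh3; h2: attacked by Nf1.
Legal moves for White: none.
Not in check and no legal moves → stalemate.

stalemate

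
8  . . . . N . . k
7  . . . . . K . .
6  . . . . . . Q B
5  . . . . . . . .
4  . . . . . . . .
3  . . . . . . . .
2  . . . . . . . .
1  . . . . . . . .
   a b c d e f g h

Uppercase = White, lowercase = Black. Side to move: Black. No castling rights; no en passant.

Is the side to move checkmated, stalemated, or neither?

Black to move; black king on h8.
In check: no.
King squares — g7: attacked by Qg6; h7: attacked by Qg6; g8: attacked by Qg6.
Legal moves for Black: none.
Not in check and no legal moves → stalemate.

stalemate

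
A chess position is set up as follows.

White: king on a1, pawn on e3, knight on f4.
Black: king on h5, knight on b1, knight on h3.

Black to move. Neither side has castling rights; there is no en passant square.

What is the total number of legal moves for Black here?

Black to move; king on h5.
In check: yes, from the white knight on f4.
Legal moves: Kh6, Kg5, Kh4, Kg4, Nxf4.
Count: 5.

5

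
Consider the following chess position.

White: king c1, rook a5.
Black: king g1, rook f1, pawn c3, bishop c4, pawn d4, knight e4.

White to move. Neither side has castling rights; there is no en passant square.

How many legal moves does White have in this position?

White to move; king on c1.
In check: yes, from the black rook on f1.
Legal moves: Kc2.
Count: 1.

1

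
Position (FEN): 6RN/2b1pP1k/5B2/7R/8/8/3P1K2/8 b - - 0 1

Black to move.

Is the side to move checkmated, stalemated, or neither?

checkmate

Black to move; black king on h7.
In check: yes, from the white rook on h5.
King squares — g6: attacked by Rg8; h6: attacked by Rh5; g7: attacked by Bf6; g8: attacked by Pf7; h8: attacked by Rh5.
Legal moves for Black: none.
In check with no legal moves → checkmate.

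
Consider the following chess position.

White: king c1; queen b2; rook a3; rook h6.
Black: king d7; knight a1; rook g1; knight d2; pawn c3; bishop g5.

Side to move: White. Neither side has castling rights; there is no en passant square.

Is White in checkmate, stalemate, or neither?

White to move; white king on c1.
In check: yes, from the black rook on g1.
King squares — b1: attacked by Rg1; d1: attacked by Rg1; b2: own queen; c2: attacked by Na1; d2: attacked by Pc3.
Legal moves for White: none.
In check with no legal moves → checkmate.

checkmate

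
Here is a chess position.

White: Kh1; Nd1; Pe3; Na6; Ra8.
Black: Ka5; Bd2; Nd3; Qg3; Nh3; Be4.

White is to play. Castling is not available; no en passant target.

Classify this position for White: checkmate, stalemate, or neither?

checkmate

White to move; white king on h1.
In check: yes, from the black bishop on e4.
King squares — g1: attacked by Qg3; g2: attacked by Qg3; h2: attacked by Qg3.
Legal moves for White: none.
In check with no legal moves → checkmate.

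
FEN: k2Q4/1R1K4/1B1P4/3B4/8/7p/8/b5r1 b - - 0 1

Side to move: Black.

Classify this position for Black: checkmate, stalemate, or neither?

checkmate

Black to move; black king on a8.
In check: yes, from the white queen on d8.
King squares — a7: attacked by Bb6; b7: attacked by Bd5; b8: attacked by Rb7.
Legal moves for Black: none.
In check with no legal moves → checkmate.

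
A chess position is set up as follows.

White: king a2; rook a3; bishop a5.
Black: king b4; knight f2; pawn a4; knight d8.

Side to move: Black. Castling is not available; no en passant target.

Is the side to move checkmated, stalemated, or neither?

neither

Black to move; black king on b4.
In check: yes, from the white bishop on a5.
King squares — a3: attacked by Ka2; b3: attacked by Ka2; c3: attacked by Ra3; a4: own pawn; c4: available; a5: available; b5: available; c5: available.
Legal moves for Black: Kc5, Kb5, Kxa5, Kc4.
Black is in check but has 4 legal moves → neither.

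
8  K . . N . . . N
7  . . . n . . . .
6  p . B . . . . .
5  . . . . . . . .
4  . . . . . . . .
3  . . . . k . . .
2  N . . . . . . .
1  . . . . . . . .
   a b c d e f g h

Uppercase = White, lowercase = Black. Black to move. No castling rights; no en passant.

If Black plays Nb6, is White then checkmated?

no

After Nb6: white king on a8; in check: yes, from the black knight on b6.
White has 3 legal replies: Kb8, Kb7, Ka7.
In check but a legal move exists → not checkmate.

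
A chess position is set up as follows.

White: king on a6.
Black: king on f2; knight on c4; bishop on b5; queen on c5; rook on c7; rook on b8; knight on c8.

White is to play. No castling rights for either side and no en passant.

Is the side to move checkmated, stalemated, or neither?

checkmate

White to move; white king on a6.
In check: yes, from the black bishop on b5.
King squares — a5: attacked by Nc4; b5: attacked by Qc5; b6: attacked by Nc4; a7: attacked by Qc5; b7: attacked by Rc7.
Legal moves for White: none.
In check with no legal moves → checkmate.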